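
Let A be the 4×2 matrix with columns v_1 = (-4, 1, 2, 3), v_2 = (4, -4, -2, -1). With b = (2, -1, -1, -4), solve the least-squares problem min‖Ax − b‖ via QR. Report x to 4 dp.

e_1 = v_1/‖v_1‖ = (-4, 1, 2, 3)/5.4772 = (-0.7303, 0.1826, 0.3651, 0.5477).
r_{12} = e_1·v_2 = -4.9295.
u_2 = v_2 + 4.9295·e_1 = (0.4000, -3.1000, -0.2000, 1.7000).
‖u_2‖ = 3.5637, so e_2 = (0.1122, -0.8699, -0.0561, 0.4770).
Qᵀb = (-4.1992, -0.7576).
Back-substitute: x_2 = -0.7576/3.5637 = -0.2126.
x_1 = (-4.1992 + 4.9295·(-0.2126))/5.4772 = -0.9580.

x = (-0.9580, -0.2126)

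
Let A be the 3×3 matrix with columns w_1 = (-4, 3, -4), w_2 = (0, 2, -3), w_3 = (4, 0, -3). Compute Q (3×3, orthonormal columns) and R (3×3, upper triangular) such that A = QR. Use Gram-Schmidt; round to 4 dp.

e_1 = w_1/‖w_1‖ = (-4, 3, -4)/6.4031 = (-0.6247, 0.4685, -0.6247).
r_{12} = e_1·w_2 = 2.8111.
u_2 = w_2 − 2.8111·e_1 = (1.7561, 0.6829, -1.2439).
‖u_2‖ = 2.2578, so e_2 = (0.7778, 0.3025, -0.5509).
r_{13} = e_1·w_3 = -0.6247; r_{23} = e_2·w_3 = 4.7640.
u_3 = w_3 + 0.6247·e_1 − 4.7640·e_2 = (-0.0957, -1.1483, -0.7656).
‖u_3‖ = 1.3834, so e_3 = (-0.0692, -0.8301, -0.5534).

Q = [[-0.6247, 0.7778, -0.0692], [0.4685, 0.3025, -0.8301], [-0.6247, -0.5509, -0.5534]], R = [[6.4031, 2.8111, -0.6247], [0.0000, 2.2578, 4.7640], [0.0000, 0.0000, 1.3834]]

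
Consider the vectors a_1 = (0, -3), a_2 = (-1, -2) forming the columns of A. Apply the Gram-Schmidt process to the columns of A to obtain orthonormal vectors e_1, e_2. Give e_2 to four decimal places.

e_2 = (-1.0000, 0.0000)

e_1 = a_1/‖a_1‖ = (0, -3)/3.0000 = (0.0000, -1.0000).
r_{12} = e_1·a_2 = 2.0000.
u_2 = a_2 − 2.0000·e_1 = (-1.0000, 0.0000).
‖u_2‖ = 1.0000, so e_2 = (-1.0000, 0.0000).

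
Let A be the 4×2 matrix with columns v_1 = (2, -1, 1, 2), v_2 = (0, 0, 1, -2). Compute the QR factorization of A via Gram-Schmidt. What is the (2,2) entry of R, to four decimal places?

r_{22} = 2.0248

e_1 = v_1/‖v_1‖ = (2, -1, 1, 2)/3.1623 = (0.6325, -0.3162, 0.3162, 0.6325).
r_{12} = e_1·v_2 = -0.9487.
u_2 = v_2 + 0.9487·e_1 = (0.6000, -0.3000, 1.3000, -1.4000).
r_{22} = ‖u_2‖ = 2.0248.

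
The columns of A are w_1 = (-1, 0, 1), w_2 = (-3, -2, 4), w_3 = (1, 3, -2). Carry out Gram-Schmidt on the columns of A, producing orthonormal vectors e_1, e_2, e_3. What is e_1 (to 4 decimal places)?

w_1 = (-1, 0, 1); ‖w_1‖ = 1.4142, so e_1 = (-0.7071, 0.0000, 0.7071).

e_1 = (-0.7071, 0.0000, 0.7071)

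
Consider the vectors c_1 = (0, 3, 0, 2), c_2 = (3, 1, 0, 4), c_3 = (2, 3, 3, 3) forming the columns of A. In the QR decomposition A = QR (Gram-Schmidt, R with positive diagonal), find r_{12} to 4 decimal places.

r_{12} = 3.0509

c_1 = (0, 3, 0, 2); ‖c_1‖ = 3.6056, so e_1 = (0.0000, 0.8321, 0.0000, 0.5547).
r_{12} = e_1·c_2 = 3.0509.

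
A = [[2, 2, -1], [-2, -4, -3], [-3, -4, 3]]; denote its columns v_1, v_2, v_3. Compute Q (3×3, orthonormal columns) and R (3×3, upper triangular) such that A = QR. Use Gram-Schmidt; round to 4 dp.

Q = [[0.4851, -0.5659, 0.6667], [-0.4851, -0.8085, -0.3333], [-0.7276, 0.1617, 0.6667]], R = [[4.1231, 5.8209, -1.2127], [0.0000, 1.4552, 3.4763], [0.0000, 0.0000, 2.3333]]

q_1 = v_1/‖v_1‖ = (2, -2, -3)/4.1231 = (0.4851, -0.4851, -0.7276).
r_{12} = q_1·v_2 = 5.8209.
u_2 = v_2 − 5.8209·q_1 = (-0.8235, -1.1765, 0.2353).
‖u_2‖ = 1.4552, so q_2 = (-0.5659, -0.8085, 0.1617).
r_{13} = q_1·v_3 = -1.2127; r_{23} = q_2·v_3 = 3.4763.
u_3 = v_3 + 1.2127·q_1 − 3.4763·q_2 = (1.5556, -0.7778, 1.5556).
‖u_3‖ = 2.3333, so q_3 = (0.6667, -0.3333, 0.6667).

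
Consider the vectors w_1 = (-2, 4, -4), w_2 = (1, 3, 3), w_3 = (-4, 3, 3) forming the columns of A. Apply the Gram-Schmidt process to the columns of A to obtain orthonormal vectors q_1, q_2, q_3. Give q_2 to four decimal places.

w_1 = (-2, 4, -4); ‖w_1‖ = 6.0000, so q_1 = (-0.3333, 0.6667, -0.6667).
q_1·w_2 = (-0.3333)·1 + 0.6667·3 + (-0.6667)·3 = -0.3333.
u_2 = w_2 + 0.3333·q_1 = (0.8889, 3.2222, 2.7778).
‖u_2‖ = 4.3461, so q_2 = (0.2045, 0.7414, 0.6391).

q_2 = (0.2045, 0.7414, 0.6391)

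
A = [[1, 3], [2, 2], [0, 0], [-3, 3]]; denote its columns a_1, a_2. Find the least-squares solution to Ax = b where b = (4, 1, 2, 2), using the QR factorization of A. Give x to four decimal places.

x = (0.1316, 0.9211)

a_1 = (1, 2, 0, -3); ‖a_1‖ = 3.7417, so q_1 = (0.2673, 0.5345, 0.0000, -0.8018).
q_1·a_2 = 0.2673·3 + 0.5345·2 + 0.0000·0 + (-0.8018)·3 = -0.5345.
u_2 = a_2 + 0.5345·q_1 = (3.1429, 2.2857, 0.0000, 2.5714).
‖u_2‖ = 4.6599, so q_2 = (0.6745, 0.4905, 0.0000, 0.5518).
Qᵀb = (0.0000, 4.2920).
Back-substitute: x_2 = 4.2920/4.6599 = 0.9211.
x_1 = (0.0000 + 0.5345·0.9211)/3.7417 = 0.1316.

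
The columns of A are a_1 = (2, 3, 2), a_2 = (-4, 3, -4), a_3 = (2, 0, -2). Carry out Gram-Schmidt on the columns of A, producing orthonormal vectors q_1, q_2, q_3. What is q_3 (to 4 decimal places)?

a_1 = (2, 3, 2); ‖a_1‖ = 4.1231, so q_1 = (0.4851, 0.7276, 0.4851).
q_1·a_2 = 0.4851·(-4) + 0.7276·3 + 0.4851·(-4) = -1.6977.
u_2 = a_2 + 1.6977·q_1 = (-3.1765, 4.2353, -3.1765).
‖u_2‖ = 6.1739, so q_2 = (-0.5145, 0.6860, -0.5145).
q_1·a_3 = 0.4851·2 + 0.7276·0 + 0.4851·(-2) = 0.0000; q_2·a_3 = (-0.5145)·2 + 0.6860·0 + (-0.5145)·(-2) = 0.0000.
u_3 = a_3 + 0.0000·q_1 + 0.0000·q_2 = (2.0000, 0.0000, -2.0000).
‖u_3‖ = 2.8284, so q_3 = (0.7071, 0.0000, -0.7071).

q_3 = (0.7071, 0.0000, -0.7071)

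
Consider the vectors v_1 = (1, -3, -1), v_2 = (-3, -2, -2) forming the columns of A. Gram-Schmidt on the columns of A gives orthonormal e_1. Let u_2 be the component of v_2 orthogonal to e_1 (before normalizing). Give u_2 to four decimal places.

v_1 = (1, -3, -1); ‖v_1‖ = 3.3166, so e_1 = (0.3015, -0.9045, -0.3015).
e_1·v_2 = 0.3015·(-3) + (-0.9045)·(-2) + (-0.3015)·(-2) = 1.5076.
u_2 = v_2 − 1.5076·e_1 = (-3.4545, -0.6364, -1.5455).

u_2 = (-3.4545, -0.6364, -1.5455)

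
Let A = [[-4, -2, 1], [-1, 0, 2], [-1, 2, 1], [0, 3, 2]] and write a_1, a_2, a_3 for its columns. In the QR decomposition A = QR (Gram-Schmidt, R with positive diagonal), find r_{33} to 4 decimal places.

r_{33} = 1.6273

q_1 = a_1/‖a_1‖ = (-4, -1, -1, 0)/4.2426 = (-0.9428, -0.2357, -0.2357, 0.0000).
r_{12} = q_1·a_2 = 1.4142.
u_2 = a_2 − 1.4142·q_1 = (-0.6667, 0.3333, 2.3333, 3.0000).
‖u_2‖ = 3.8730, so q_2 = (-0.1721, 0.0861, 0.6025, 0.7746).
r_{13} = q_1·a_3 = -1.6499; r_{23} = q_2·a_3 = 2.1517.
u_3 = a_3 + 1.6499·q_1 − 2.1517·q_2 = (-0.1852, 1.4259, -0.6852, 0.3333).
r_{33} = ‖u_3‖ = 1.6273.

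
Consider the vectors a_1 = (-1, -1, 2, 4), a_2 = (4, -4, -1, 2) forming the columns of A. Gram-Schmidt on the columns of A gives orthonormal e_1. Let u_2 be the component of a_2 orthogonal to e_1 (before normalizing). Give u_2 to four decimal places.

e_1 = a_1/‖a_1‖ = (-1, -1, 2, 4)/4.6904 = (-0.2132, -0.2132, 0.4264, 0.8528).
r_{12} = e_1·a_2 = 1.2792.
u_2 = a_2 − 1.2792·e_1 = (4.2727, -3.7273, -1.5455, 0.9091).

u_2 = (4.2727, -3.7273, -1.5455, 0.9091)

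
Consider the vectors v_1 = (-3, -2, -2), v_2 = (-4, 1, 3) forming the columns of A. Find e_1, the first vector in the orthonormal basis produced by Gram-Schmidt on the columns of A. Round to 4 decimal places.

v_1 = (-3, -2, -2); ‖v_1‖ = 4.1231, so e_1 = (-0.7276, -0.4851, -0.4851).

e_1 = (-0.7276, -0.4851, -0.4851)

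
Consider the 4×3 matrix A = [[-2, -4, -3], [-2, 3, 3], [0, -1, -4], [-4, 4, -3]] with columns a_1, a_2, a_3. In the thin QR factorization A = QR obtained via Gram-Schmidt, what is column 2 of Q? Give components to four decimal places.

q_2 = (-0.8883, 0.3152, -0.1719, 0.2865)

a_1 = (-2, -2, 0, -4); ‖a_1‖ = 4.8990, so q_1 = (-0.4082, -0.4082, 0.0000, -0.8165).
q_1·a_2 = (-0.4082)·(-4) + (-0.4082)·3 + 0.0000·(-1) + (-0.8165)·4 = -2.8577.
u_2 = a_2 + 2.8577·q_1 = (-5.1667, 1.8333, -1.0000, 1.6667).
‖u_2‖ = 5.8166, so q_2 = (-0.8883, 0.3152, -0.1719, 0.2865).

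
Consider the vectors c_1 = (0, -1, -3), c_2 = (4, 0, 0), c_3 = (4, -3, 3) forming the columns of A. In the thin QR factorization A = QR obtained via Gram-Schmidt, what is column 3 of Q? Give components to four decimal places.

q_3 = (0.0000, -0.9487, 0.3162)

c_1 = (0, -1, -3); ‖c_1‖ = 3.1623, so q_1 = (0.0000, -0.3162, -0.9487).
q_1·c_2 = 0.0000·4 + (-0.3162)·0 + (-0.9487)·0 = 0.0000.
u_2 = c_2 + 0.0000·q_1 = (4.0000, 0.0000, 0.0000).
‖u_2‖ = 4.0000, so q_2 = (1.0000, 0.0000, 0.0000).
q_1·c_3 = 0.0000·4 + (-0.3162)·(-3) + (-0.9487)·3 = -1.8974; q_2·c_3 = 1.0000·4 + 0.0000·(-3) + 0.0000·3 = 4.0000.
u_3 = c_3 + 1.8974·q_1 − 4.0000·q_2 = (0.0000, -3.6000, 1.2000).
‖u_3‖ = 3.7947, so q_3 = (0.0000, -0.9487, 0.3162).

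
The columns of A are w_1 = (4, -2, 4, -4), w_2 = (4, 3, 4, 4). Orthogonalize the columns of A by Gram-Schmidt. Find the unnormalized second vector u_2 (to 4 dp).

u_2 = (3.2308, 3.3846, 3.2308, 4.7692)

w_1 = (4, -2, 4, -4); ‖w_1‖ = 7.2111, so q_1 = (0.5547, -0.2774, 0.5547, -0.5547).
q_1·w_2 = 0.5547·4 + (-0.2774)·3 + 0.5547·4 + (-0.5547)·4 = 1.3868.
u_2 = w_2 − 1.3868·q_1 = (3.2308, 3.3846, 3.2308, 4.7692).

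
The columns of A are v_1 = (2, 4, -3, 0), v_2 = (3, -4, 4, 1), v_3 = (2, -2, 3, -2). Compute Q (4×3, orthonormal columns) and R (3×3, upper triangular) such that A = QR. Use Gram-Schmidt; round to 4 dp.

q_1 = v_1/‖v_1‖ = (2, 4, -3, 0)/5.3852 = (0.3714, 0.7428, -0.5571, 0.0000).
r_{12} = q_1·v_2 = -4.0853.
u_2 = v_2 + 4.0853·q_1 = (4.5172, -0.9655, 1.7241, 1.0000).
‖u_2‖ = 5.0309, so q_2 = (0.8979, -0.1919, 0.3427, 0.1988).
r_{13} = q_1·v_3 = -2.4140; r_{23} = q_2·v_3 = 2.8102.
u_3 = v_3 + 2.4140·q_1 − 2.8102·q_2 = (0.3733, 0.3324, 0.6921, -2.5586).
‖u_3‖ = 2.6973, so q_3 = (0.1384, 0.1232, 0.2566, -0.9486).

Q = [[0.3714, 0.8979, 0.1384], [0.7428, -0.1919, 0.1232], [-0.5571, 0.3427, 0.2566], [0.0000, 0.1988, -0.9486]], R = [[5.3852, -4.0853, -2.4140], [0.0000, 5.0309, 2.8102], [0.0000, 0.0000, 2.6973]]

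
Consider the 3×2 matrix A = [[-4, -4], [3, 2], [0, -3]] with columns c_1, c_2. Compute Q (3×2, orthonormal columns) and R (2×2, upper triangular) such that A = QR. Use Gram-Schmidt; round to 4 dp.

c_1 = (-4, 3, 0); ‖c_1‖ = 5.0000, so q_1 = (-0.8000, 0.6000, 0.0000).
q_1·c_2 = (-0.8000)·(-4) + 0.6000·2 + 0.0000·(-3) = 4.4000.
u_2 = c_2 − 4.4000·q_1 = (-0.4800, -0.6400, -3.0000).
‖u_2‖ = 3.1048, so q_2 = (-0.1546, -0.2061, -0.9662).

Q = [[-0.8000, -0.1546], [0.6000, -0.2061], [0.0000, -0.9662]], R = [[5.0000, 4.4000], [0.0000, 3.1048]]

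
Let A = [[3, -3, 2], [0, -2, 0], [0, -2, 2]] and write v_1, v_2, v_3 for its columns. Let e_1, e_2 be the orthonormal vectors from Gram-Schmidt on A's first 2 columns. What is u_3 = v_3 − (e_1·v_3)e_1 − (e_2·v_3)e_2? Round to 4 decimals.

u_3 = (0.0000, -1.0000, 1.0000)

v_1 = (3, 0, 0); ‖v_1‖ = 3.0000, so e_1 = (1.0000, 0.0000, 0.0000).
e_1·v_2 = 1.0000·(-3) + 0.0000·(-2) + 0.0000·(-2) = -3.0000.
u_2 = v_2 + 3.0000·e_1 = (0.0000, -2.0000, -2.0000).
‖u_2‖ = 2.8284, so e_2 = (0.0000, -0.7071, -0.7071).
e_1·v_3 = 1.0000·2 + 0.0000·0 + 0.0000·2 = 2.0000; e_2·v_3 = 0.0000·2 + (-0.7071)·0 + (-0.7071)·2 = -1.4142.
u_3 = v_3 − 2.0000·e_1 + 1.4142·e_2 = (0.0000, -1.0000, 1.0000).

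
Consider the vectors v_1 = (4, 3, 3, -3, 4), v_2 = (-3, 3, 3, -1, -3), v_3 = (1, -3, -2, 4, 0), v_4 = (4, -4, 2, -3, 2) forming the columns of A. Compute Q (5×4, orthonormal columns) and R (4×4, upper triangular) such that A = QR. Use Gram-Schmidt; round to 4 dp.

v_1 = (4, 3, 3, -3, 4); ‖v_1‖ = 7.6811, so q_1 = (0.5208, 0.3906, 0.3906, -0.3906, 0.5208).
q_1·v_2 = 0.5208·(-3) + 0.3906·3 + 0.3906·3 + (-0.3906)·(-1) + 0.5208·(-3) = -0.3906.
u_2 = v_2 + 0.3906·q_1 = (-2.7966, 3.1525, 3.1525, -1.1525, -2.7966).
‖u_2‖ = 6.0702, so q_2 = (-0.4607, 0.5193, 0.5193, -0.1899, -0.4607).
q_1·v_3 = 0.5208·1 + 0.3906·(-3) + 0.3906·(-2) + (-0.3906)·4 + 0.5208·0 = -2.9943; q_2·v_3 = (-0.4607)·1 + 0.5193·(-3) + 0.5193·(-2) + (-0.1899)·4 + (-0.4607)·0 = -3.8169.
u_3 = v_3 + 2.9943·q_1 + 3.8169·q_2 = (0.8008, 0.1518, 1.1518, 2.1058, -0.1992).
‖u_3‖ = 2.5426, so q_3 = (0.3150, 0.0597, 0.4530, 0.8282, -0.0783).
q_1·v_4 = 0.5208·4 + 0.3906·(-4) + 0.3906·2 + (-0.3906)·(-3) + 0.5208·2 = 3.5151; q_2·v_4 = (-0.4607)·4 + 0.5193·(-4) + 0.5193·2 + (-0.1899)·(-3) + (-0.4607)·2 = -3.2334; q_3·v_4 = 0.3150·4 + 0.0597·(-4) + 0.4530·2 + 0.8282·(-3) + (-0.0783)·2 = -0.7142.
u_4 = v_4 − 3.5151·q_1 + 3.2334·q_2 + 0.7142·q_3 = (0.9048, -3.6510, 2.6299, -1.6495, -1.3761).
‖u_4‖ = 5.0675, so q_4 = (0.1786, -0.7205, 0.5190, -0.3255, -0.2716).

Q = [[0.5208, -0.4607, 0.3150, 0.1786], [0.3906, 0.5193, 0.0597, -0.7205], [0.3906, 0.5193, 0.4530, 0.5190], [-0.3906, -0.1899, 0.8282, -0.3255], [0.5208, -0.4607, -0.0783, -0.2716]], R = [[7.6811, -0.3906, -2.9943, 3.5151], [0.0000, 6.0702, -3.8169, -3.2334], [0.0000, 0.0000, 2.5426, -0.7142], [0.0000, 0.0000, 0.0000, 5.0675]]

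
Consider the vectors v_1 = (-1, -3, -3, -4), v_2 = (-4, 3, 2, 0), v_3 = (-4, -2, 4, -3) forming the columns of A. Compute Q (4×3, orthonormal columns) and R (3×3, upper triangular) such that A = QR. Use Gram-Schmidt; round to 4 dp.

Q = [[-0.1690, -0.8536, -0.0288], [-0.5071, 0.4070, -0.5732], [-0.5071, 0.2092, 0.8022], [-0.6761, -0.2487, -0.1645]], R = [[5.9161, -1.8593, 1.6903], [0.0000, 5.0540, 4.1834], [0.0000, 0.0000, 4.9641]]

v_1 = (-1, -3, -3, -4); ‖v_1‖ = 5.9161, so q_1 = (-0.1690, -0.5071, -0.5071, -0.6761).
q_1·v_2 = (-0.1690)·(-4) + (-0.5071)·3 + (-0.5071)·2 + (-0.6761)·0 = -1.8593.
u_2 = v_2 + 1.8593·q_1 = (-4.3143, 2.0571, 1.0571, -1.2571).
‖u_2‖ = 5.0540, so q_2 = (-0.8536, 0.4070, 0.2092, -0.2487).
q_1·v_3 = (-0.1690)·(-4) + (-0.5071)·(-2) + (-0.5071)·4 + (-0.6761)·(-3) = 1.6903; q_2·v_3 = (-0.8536)·(-4) + 0.4070·(-2) + 0.2092·4 + (-0.2487)·(-3) = 4.1834.
u_3 = v_3 − 1.6903·q_1 − 4.1834·q_2 = (-0.1432, -2.8456, 3.9821, -0.8166).
‖u_3‖ = 4.9641, so q_3 = (-0.0288, -0.5732, 0.8022, -0.1645).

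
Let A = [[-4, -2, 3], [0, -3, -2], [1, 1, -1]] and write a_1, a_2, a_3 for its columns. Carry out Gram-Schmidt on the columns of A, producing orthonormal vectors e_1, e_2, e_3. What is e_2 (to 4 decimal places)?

e_2 = (0.0387, -0.9872, 0.1549)

a_1 = (-4, 0, 1); ‖a_1‖ = 4.1231, so e_1 = (-0.9701, 0.0000, 0.2425).
e_1·a_2 = (-0.9701)·(-2) + 0.0000·(-3) + 0.2425·1 = 2.1828.
u_2 = a_2 − 2.1828·e_1 = (0.1176, -3.0000, 0.4706).
‖u_2‖ = 3.0390, so e_2 = (0.0387, -0.9872, 0.1549).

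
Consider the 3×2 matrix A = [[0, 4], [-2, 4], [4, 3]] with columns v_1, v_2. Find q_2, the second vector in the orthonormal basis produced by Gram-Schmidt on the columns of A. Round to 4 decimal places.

q_2 = (0.6309, 0.6940, 0.3470)

q_1 = v_1/‖v_1‖ = (0, -2, 4)/4.4721 = (0.0000, -0.4472, 0.8944).
r_{12} = q_1·v_2 = 0.8944.
u_2 = v_2 − 0.8944·q_1 = (4.0000, 4.4000, 2.2000).
‖u_2‖ = 6.3403, so q_2 = (0.6309, 0.6940, 0.3470).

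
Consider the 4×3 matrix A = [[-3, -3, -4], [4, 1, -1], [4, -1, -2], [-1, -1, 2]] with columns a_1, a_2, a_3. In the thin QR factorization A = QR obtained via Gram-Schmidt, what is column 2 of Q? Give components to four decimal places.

e_2 = (-0.7370, 0.0154, -0.6295, -0.2457)

a_1 = (-3, 4, 4, -1); ‖a_1‖ = 6.4807, so e_1 = (-0.4629, 0.6172, 0.6172, -0.1543).
e_1·a_2 = (-0.4629)·(-3) + 0.6172·1 + 0.6172·(-1) + (-0.1543)·(-1) = 1.5430.
u_2 = a_2 − 1.5430·e_1 = (-2.2857, 0.0476, -1.9524, -0.7619).
‖u_2‖ = 3.1015, so e_2 = (-0.7370, 0.0154, -0.6295, -0.2457).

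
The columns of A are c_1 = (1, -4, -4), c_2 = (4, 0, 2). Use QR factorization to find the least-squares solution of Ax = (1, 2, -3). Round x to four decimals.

x = (0.1429, -0.0714)

c_1 = (1, -4, -4); ‖c_1‖ = 5.7446, so q_1 = (0.1741, -0.6963, -0.6963).
q_1·c_2 = 0.1741·4 + (-0.6963)·0 + (-0.6963)·2 = -0.6963.
u_2 = c_2 + 0.6963·q_1 = (4.1212, -0.4848, 1.5152).
‖u_2‖ = 4.4176, so q_2 = (0.9329, -0.1098, 0.3430).
Qᵀb = (0.8704, -0.3155).
Back-substitute: x_2 = -0.3155/4.4176 = -0.0714.
x_1 = (0.8704 + 0.6963·(-0.0714))/5.7446 = 0.1429.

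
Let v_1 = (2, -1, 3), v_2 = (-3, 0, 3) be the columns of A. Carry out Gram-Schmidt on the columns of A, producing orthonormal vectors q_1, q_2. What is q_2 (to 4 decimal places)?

v_1 = (2, -1, 3); ‖v_1‖ = 3.7417, so q_1 = (0.5345, -0.2673, 0.8018).
q_1·v_2 = 0.5345·(-3) + (-0.2673)·0 + 0.8018·3 = 0.8018.
u_2 = v_2 − 0.8018·q_1 = (-3.4286, 0.2143, 2.3571).
‖u_2‖ = 4.1662, so q_2 = (-0.8230, 0.0514, 0.5658).

q_2 = (-0.8230, 0.0514, 0.5658)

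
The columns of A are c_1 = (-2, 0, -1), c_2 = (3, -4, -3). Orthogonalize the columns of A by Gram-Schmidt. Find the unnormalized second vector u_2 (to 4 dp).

q_1 = c_1/‖c_1‖ = (-2, 0, -1)/2.2361 = (-0.8944, 0.0000, -0.4472).
r_{12} = q_1·c_2 = -1.3416.
u_2 = c_2 + 1.3416·q_1 = (1.8000, -4.0000, -3.6000).

u_2 = (1.8000, -4.0000, -3.6000)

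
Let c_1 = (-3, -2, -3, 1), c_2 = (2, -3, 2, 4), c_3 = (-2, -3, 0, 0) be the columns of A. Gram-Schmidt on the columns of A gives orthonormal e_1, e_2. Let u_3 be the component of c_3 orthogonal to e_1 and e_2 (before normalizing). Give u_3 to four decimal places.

c_1 = (-3, -2, -3, 1); ‖c_1‖ = 4.7958, so e_1 = (-0.6255, -0.4170, -0.6255, 0.2085).
e_1·c_2 = (-0.6255)·2 + (-0.4170)·(-3) + (-0.6255)·2 + 0.2085·4 = -0.4170.
u_2 = c_2 + 0.4170·e_1 = (1.7391, -3.1739, 1.7391, 4.0870).
‖u_2‖ = 5.7294, so e_2 = (0.3035, -0.5540, 0.3035, 0.7133).
e_1·c_3 = (-0.6255)·(-2) + (-0.4170)·(-3) + (-0.6255)·0 + 0.2085·0 = 2.5022; e_2·c_3 = 0.3035·(-2) + (-0.5540)·(-3) + 0.3035·0 + 0.7133·0 = 1.0548.
u_3 = c_3 − 2.5022·e_1 − 1.0548·e_2 = (-0.7550, -1.3722, 1.2450, -1.2742).

u_3 = (-0.7550, -1.3722, 1.2450, -1.2742)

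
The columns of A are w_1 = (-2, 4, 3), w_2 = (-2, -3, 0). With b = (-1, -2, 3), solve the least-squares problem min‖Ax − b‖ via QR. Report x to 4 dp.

w_1 = (-2, 4, 3); ‖w_1‖ = 5.3852, so q_1 = (-0.3714, 0.7428, 0.5571).
q_1·w_2 = (-0.3714)·(-2) + 0.7428·(-3) + 0.5571·0 = -1.4856.
u_2 = w_2 + 1.4856·q_1 = (-2.5517, -1.8966, 0.8276).
‖u_2‖ = 3.2853, so q_2 = (-0.7767, -0.5773, 0.2519).
Qᵀb = (0.5571, 2.6870).
Back-substitute: x_2 = 2.6870/3.2853 = 0.8179.
x_1 = (0.5571 + 1.4856·0.8179)/5.3852 = 0.3291.

x = (0.3291, 0.8179)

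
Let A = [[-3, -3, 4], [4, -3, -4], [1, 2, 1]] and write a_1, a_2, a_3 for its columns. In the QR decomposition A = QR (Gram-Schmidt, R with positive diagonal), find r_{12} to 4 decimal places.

r_{12} = -0.1961

q_1 = a_1/‖a_1‖ = (-3, 4, 1)/5.0990 = (-0.5883, 0.7845, 0.1961).
r_{12} = q_1·a_2 = -0.1961.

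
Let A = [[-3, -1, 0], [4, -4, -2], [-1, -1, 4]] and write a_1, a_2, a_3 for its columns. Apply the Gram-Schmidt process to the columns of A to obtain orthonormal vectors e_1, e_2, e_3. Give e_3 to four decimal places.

e_1 = a_1/‖a_1‖ = (-3, 4, -1)/5.0990 = (-0.5883, 0.7845, -0.1961).
r_{12} = e_1·a_2 = -2.3534.
u_2 = a_2 + 2.3534·e_1 = (-2.3846, -2.1538, -1.4615).
‖u_2‖ = 3.5301, so e_2 = (-0.6755, -0.6101, -0.4140).
r_{13} = e_1·a_3 = -2.3534; r_{23} = e_2·a_3 = -0.4358.
u_3 = a_3 + 2.3534·e_1 + 0.4358·e_2 = (-1.6790, -0.4198, 3.3580).
‖u_3‖ = 3.7778, so e_3 = (-0.4444, -0.1111, 0.8889).

e_3 = (-0.4444, -0.1111, 0.8889)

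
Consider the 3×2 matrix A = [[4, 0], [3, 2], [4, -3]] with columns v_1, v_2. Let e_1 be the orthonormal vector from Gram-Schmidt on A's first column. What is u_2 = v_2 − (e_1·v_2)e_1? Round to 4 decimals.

u_2 = (0.5854, 2.4390, -2.4146)

v_1 = (4, 3, 4); ‖v_1‖ = 6.4031, so e_1 = (0.6247, 0.4685, 0.6247).
e_1·v_2 = 0.6247·0 + 0.4685·2 + 0.6247·(-3) = -0.9370.
u_2 = v_2 + 0.9370·e_1 = (0.5854, 2.4390, -2.4146).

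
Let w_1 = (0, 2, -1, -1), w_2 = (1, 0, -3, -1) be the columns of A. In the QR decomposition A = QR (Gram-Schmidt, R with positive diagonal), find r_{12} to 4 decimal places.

e_1 = w_1/‖w_1‖ = (0, 2, -1, -1)/2.4495 = (0.0000, 0.8165, -0.4082, -0.4082).
r_{12} = e_1·w_2 = 1.6330.

r_{12} = 1.6330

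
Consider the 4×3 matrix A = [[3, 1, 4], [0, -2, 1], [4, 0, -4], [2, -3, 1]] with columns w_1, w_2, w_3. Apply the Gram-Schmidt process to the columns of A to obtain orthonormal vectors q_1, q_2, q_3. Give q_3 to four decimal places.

q_1 = w_1/‖w_1‖ = (3, 0, 4, 2)/5.3852 = (0.5571, 0.0000, 0.7428, 0.3714).
r_{12} = q_1·w_2 = -0.5571.
u_2 = w_2 + 0.5571·q_1 = (1.3103, -2.0000, 0.4138, -2.7931).
‖u_2‖ = 3.7000, so q_2 = (0.3542, -0.5405, 0.1118, -0.7549).
r_{13} = q_1·w_3 = -0.3714; r_{23} = q_2·w_3 = -0.3262.
u_3 = w_3 + 0.3714·q_1 + 0.3262·q_2 = (4.3224, 0.8237, -3.6877, 0.8917).
‖u_3‖ = 5.8100, so q_3 = (0.7440, 0.1418, -0.6347, 0.1535).

q_3 = (0.7440, 0.1418, -0.6347, 0.1535)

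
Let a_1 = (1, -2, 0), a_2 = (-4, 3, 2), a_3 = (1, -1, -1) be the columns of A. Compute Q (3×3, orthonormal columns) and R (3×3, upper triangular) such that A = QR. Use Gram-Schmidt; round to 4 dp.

Q = [[0.4472, -0.6667, -0.5963], [-0.8944, -0.3333, -0.2981], [0.0000, 0.6667, -0.7454]], R = [[2.2361, -4.4721, 1.3416], [0.0000, 3.0000, -1.0000], [0.0000, 0.0000, 0.4472]]

q_1 = a_1/‖a_1‖ = (1, -2, 0)/2.2361 = (0.4472, -0.8944, 0.0000).
r_{12} = q_1·a_2 = -4.4721.
u_2 = a_2 + 4.4721·q_1 = (-2.0000, -1.0000, 2.0000).
‖u_2‖ = 3.0000, so q_2 = (-0.6667, -0.3333, 0.6667).
r_{13} = q_1·a_3 = 1.3416; r_{23} = q_2·a_3 = -1.0000.
u_3 = a_3 − 1.3416·q_1 + 1.0000·q_2 = (-0.2667, -0.1333, -0.3333).
‖u_3‖ = 0.4472, so q_3 = (-0.5963, -0.2981, -0.7454).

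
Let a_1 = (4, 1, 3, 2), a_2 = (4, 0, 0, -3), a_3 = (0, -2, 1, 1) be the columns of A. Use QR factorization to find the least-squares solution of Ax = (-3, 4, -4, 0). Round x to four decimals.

e_1 = a_1/‖a_1‖ = (4, 1, 3, 2)/5.4772 = (0.7303, 0.1826, 0.5477, 0.3651).
r_{12} = e_1·a_2 = 1.8257.
u_2 = a_2 − 1.8257·e_1 = (2.6667, -0.3333, -1.0000, -3.6667).
‖u_2‖ = 4.6547, so e_2 = (0.5729, -0.0716, -0.2148, -0.7877).
r_{13} = e_1·a_3 = 0.5477; r_{23} = e_2·a_3 = -0.8593.
u_3 = a_3 − 0.5477·e_1 + 0.8593·e_2 = (0.0923, -2.1615, 0.5154, 0.1231).
‖u_3‖ = 2.2275, so e_3 = (0.0414, -0.9704, 0.2314, 0.0553).
Qᵀb = (-3.6515, -1.1458, -4.9315).
Back-substitute: x_3 = -4.9315/2.2275 = -2.2140.
x_2 = (-1.1458 + 0.8593·(-2.2140))/4.6547 = -0.6549.
x_1 = (-3.6515 − 1.8257·(-0.6549) − 0.5477·(-2.2140))/5.4772 = -0.2270.

x = (-0.2270, -0.6549, -2.2140)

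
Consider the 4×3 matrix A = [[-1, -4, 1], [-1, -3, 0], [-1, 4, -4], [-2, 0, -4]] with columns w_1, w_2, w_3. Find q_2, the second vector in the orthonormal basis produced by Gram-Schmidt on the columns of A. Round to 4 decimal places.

q_2 = (-0.5667, -0.4080, 0.7027, 0.1360)

q_1 = w_1/‖w_1‖ = (-1, -1, -1, -2)/2.6458 = (-0.3780, -0.3780, -0.3780, -0.7559).
r_{12} = q_1·w_2 = 1.1339.
u_2 = w_2 − 1.1339·q_1 = (-3.5714, -2.5714, 4.4286, 0.8571).
‖u_2‖ = 6.3019, so q_2 = (-0.5667, -0.4080, 0.7027, 0.1360).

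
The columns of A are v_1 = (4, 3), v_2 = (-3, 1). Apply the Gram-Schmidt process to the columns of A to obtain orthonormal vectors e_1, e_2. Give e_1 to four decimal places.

e_1 = (0.8000, 0.6000)

e_1 = v_1/‖v_1‖ = (4, 3)/5.0000 = (0.8000, 0.6000).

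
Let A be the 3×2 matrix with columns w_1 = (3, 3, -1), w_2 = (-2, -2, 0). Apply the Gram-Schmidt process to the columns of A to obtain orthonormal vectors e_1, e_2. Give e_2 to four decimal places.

e_2 = (-0.1622, -0.1622, -0.9733)

w_1 = (3, 3, -1); ‖w_1‖ = 4.3589, so e_1 = (0.6882, 0.6882, -0.2294).
e_1·w_2 = 0.6882·(-2) + 0.6882·(-2) + (-0.2294)·0 = -2.7530.
u_2 = w_2 + 2.7530·e_1 = (-0.1053, -0.1053, -0.6316).
‖u_2‖ = 0.6489, so e_2 = (-0.1622, -0.1622, -0.9733).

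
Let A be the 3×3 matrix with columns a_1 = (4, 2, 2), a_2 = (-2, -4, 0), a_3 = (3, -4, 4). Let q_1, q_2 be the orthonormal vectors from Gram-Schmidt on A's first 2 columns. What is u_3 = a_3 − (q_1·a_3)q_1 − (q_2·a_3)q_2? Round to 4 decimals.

u_3 = (-0.2857, 0.1429, 0.4286)

q_1 = a_1/‖a_1‖ = (4, 2, 2)/4.8990 = (0.8165, 0.4082, 0.4082).
r_{12} = q_1·a_2 = -3.2660.
u_2 = a_2 + 3.2660·q_1 = (0.6667, -2.6667, 1.3333).
‖u_2‖ = 3.0551, so q_2 = (0.2182, -0.8729, 0.4364).
r_{13} = q_1·a_3 = 2.4495; r_{23} = q_2·a_3 = 5.8919.
u_3 = a_3 − 2.4495·q_1 − 5.8919·q_2 = (-0.2857, 0.1429, 0.4286).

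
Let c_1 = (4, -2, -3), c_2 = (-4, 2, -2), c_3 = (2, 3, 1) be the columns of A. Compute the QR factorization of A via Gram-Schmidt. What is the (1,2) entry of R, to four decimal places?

r_{12} = -2.5997

q_1 = c_1/‖c_1‖ = (4, -2, -3)/5.3852 = (0.7428, -0.3714, -0.5571).
r_{12} = q_1·c_2 = -2.5997.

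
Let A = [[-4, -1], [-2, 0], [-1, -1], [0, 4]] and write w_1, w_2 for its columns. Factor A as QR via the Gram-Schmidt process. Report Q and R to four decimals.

Q = [[-0.8729, -0.0116], [-0.4364, 0.1161], [-0.2182, -0.1858], [0.0000, 0.9756]], R = [[4.5826, 1.0911], [0.0000, 4.0999]]

w_1 = (-4, -2, -1, 0); ‖w_1‖ = 4.5826, so q_1 = (-0.8729, -0.4364, -0.2182, 0.0000).
q_1·w_2 = (-0.8729)·(-1) + (-0.4364)·0 + (-0.2182)·(-1) + 0.0000·4 = 1.0911.
u_2 = w_2 − 1.0911·q_1 = (-0.0476, 0.4762, -0.7619, 4.0000).
‖u_2‖ = 4.0999, so q_2 = (-0.0116, 0.1161, -0.1858, 0.9756).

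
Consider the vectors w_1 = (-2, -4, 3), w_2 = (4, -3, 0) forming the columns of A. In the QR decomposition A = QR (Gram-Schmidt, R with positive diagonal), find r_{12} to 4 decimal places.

r_{12} = 0.7428

e_1 = w_1/‖w_1‖ = (-2, -4, 3)/5.3852 = (-0.3714, -0.7428, 0.5571).
r_{12} = e_1·w_2 = 0.7428.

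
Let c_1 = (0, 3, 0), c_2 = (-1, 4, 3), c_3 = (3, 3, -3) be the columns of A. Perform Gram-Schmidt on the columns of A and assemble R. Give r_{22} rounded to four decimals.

c_1 = (0, 3, 0); ‖c_1‖ = 3.0000, so e_1 = (0.0000, 1.0000, 0.0000).
e_1·c_2 = 0.0000·(-1) + 1.0000·4 + 0.0000·3 = 4.0000.
u_2 = c_2 − 4.0000·e_1 = (-1.0000, 0.0000, 3.0000).
r_{22} = ‖u_2‖ = 3.1623.

r_{22} = 3.1623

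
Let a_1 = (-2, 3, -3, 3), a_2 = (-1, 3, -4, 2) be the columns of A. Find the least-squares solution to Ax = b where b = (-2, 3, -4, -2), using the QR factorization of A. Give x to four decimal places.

a_1 = (-2, 3, -3, 3); ‖a_1‖ = 5.5678, so q_1 = (-0.3592, 0.5388, -0.5388, 0.5388).
q_1·a_2 = (-0.3592)·(-1) + 0.5388·3 + (-0.5388)·(-4) + 0.5388·2 = 5.2086.
u_2 = a_2 − 5.2086·q_1 = (0.8710, 0.1935, -1.1935, -0.8065).
‖u_2‖ = 1.6944, so q_2 = (0.5140, 0.1142, -0.7044, -0.4760).
Qᵀb = (3.4125, 3.0842).
Back-substitute: x_2 = 3.0842/1.6944 = 1.8202.
x_1 = (3.4125 − 5.2086·1.8202)/5.5678 = -1.0899.

x = (-1.0899, 1.8202)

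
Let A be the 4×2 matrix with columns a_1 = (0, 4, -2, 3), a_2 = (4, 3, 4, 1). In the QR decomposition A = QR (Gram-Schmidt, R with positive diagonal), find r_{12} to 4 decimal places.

q_1 = a_1/‖a_1‖ = (0, 4, -2, 3)/5.3852 = (0.0000, 0.7428, -0.3714, 0.5571).
r_{12} = q_1·a_2 = 1.2999.

r_{12} = 1.2999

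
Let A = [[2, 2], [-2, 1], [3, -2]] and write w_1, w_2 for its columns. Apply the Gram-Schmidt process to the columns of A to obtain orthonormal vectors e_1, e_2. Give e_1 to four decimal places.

e_1 = w_1/‖w_1‖ = (2, -2, 3)/4.1231 = (0.4851, -0.4851, 0.7276).

e_1 = (0.4851, -0.4851, 0.7276)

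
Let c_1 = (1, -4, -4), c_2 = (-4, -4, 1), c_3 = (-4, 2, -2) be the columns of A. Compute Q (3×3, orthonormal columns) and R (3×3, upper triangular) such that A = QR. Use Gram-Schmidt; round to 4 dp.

c_1 = (1, -4, -4); ‖c_1‖ = 5.7446, so e_1 = (0.1741, -0.6963, -0.6963).
e_1·c_2 = 0.1741·(-4) + (-0.6963)·(-4) + (-0.6963)·1 = 1.3926.
u_2 = c_2 − 1.3926·e_1 = (-4.2424, -3.0303, 1.9697).
‖u_2‖ = 5.5732, so e_2 = (-0.7612, -0.5437, 0.3534).
e_1·c_3 = 0.1741·(-4) + (-0.6963)·2 + (-0.6963)·(-2) = -0.6963; e_2·c_3 = (-0.7612)·(-4) + (-0.5437)·2 + 0.3534·(-2) = 1.2506.
u_3 = c_3 + 0.6963·e_1 − 1.2506·e_2 = (-2.9268, 2.1951, -2.9268).
‖u_3‖ = 4.6852, so e_3 = (-0.6247, 0.4685, -0.6247).

Q = [[0.1741, -0.7612, -0.6247], [-0.6963, -0.5437, 0.4685], [-0.6963, 0.3534, -0.6247]], R = [[5.7446, 1.3926, -0.6963], [0.0000, 5.5732, 1.2506], [0.0000, 0.0000, 4.6852]]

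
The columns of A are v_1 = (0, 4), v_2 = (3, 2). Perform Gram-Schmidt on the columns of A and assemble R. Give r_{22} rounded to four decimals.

r_{22} = 3.0000

e_1 = v_1/‖v_1‖ = (0, 4)/4.0000 = (0.0000, 1.0000).
r_{12} = e_1·v_2 = 2.0000.
u_2 = v_2 − 2.0000·e_1 = (3.0000, 0.0000).
r_{22} = ‖u_2‖ = 3.0000.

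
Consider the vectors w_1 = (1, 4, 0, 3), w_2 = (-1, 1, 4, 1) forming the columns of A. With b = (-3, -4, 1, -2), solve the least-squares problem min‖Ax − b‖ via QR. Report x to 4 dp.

x = (-1.0502, 0.3843)

w_1 = (1, 4, 0, 3); ‖w_1‖ = 5.0990, so e_1 = (0.1961, 0.7845, 0.0000, 0.5883).
e_1·w_2 = 0.1961·(-1) + 0.7845·1 + 0.0000·4 + 0.5883·1 = 1.1767.
u_2 = w_2 − 1.1767·e_1 = (-1.2308, 0.0769, 4.0000, 0.3077).
‖u_2‖ = 4.1971, so e_2 = (-0.2932, 0.0183, 0.9530, 0.0733).
Qᵀb = (-4.9029, 1.6128).
Back-substitute: x_2 = 1.6128/4.1971 = 0.3843.
x_1 = (-4.9029 − 1.1767·0.3843)/5.0990 = -1.0502.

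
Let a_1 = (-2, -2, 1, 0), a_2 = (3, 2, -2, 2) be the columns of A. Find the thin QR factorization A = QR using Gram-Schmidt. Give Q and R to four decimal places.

q_1 = a_1/‖a_1‖ = (-2, -2, 1, 0)/3.0000 = (-0.6667, -0.6667, 0.3333, 0.0000).
r_{12} = q_1·a_2 = -4.0000.
u_2 = a_2 + 4.0000·q_1 = (0.3333, -0.6667, -0.6667, 2.0000).
‖u_2‖ = 2.2361, so q_2 = (0.1491, -0.2981, -0.2981, 0.8944).

Q = [[-0.6667, 0.1491], [-0.6667, -0.2981], [0.3333, -0.2981], [0.0000, 0.8944]], R = [[3.0000, -4.0000], [0.0000, 2.2361]]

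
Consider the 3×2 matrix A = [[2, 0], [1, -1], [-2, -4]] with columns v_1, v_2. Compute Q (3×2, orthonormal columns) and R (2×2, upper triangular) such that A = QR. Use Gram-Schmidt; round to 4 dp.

v_1 = (2, 1, -2); ‖v_1‖ = 3.0000, so q_1 = (0.6667, 0.3333, -0.6667).
q_1·v_2 = 0.6667·0 + 0.3333·(-1) + (-0.6667)·(-4) = 2.3333.
u_2 = v_2 − 2.3333·q_1 = (-1.5556, -1.7778, -2.4444).
‖u_2‖ = 3.3993, so q_2 = (-0.4576, -0.5230, -0.7191).

Q = [[0.6667, -0.4576], [0.3333, -0.5230], [-0.6667, -0.7191]], R = [[3.0000, 2.3333], [0.0000, 3.3993]]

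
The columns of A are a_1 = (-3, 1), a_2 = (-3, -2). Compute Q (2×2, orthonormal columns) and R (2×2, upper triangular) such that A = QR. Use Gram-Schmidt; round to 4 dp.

q_1 = a_1/‖a_1‖ = (-3, 1)/3.1623 = (-0.9487, 0.3162).
r_{12} = q_1·a_2 = 2.2136.
u_2 = a_2 − 2.2136·q_1 = (-0.9000, -2.7000).
‖u_2‖ = 2.8460, so q_2 = (-0.3162, -0.9487).

Q = [[-0.9487, -0.3162], [0.3162, -0.9487]], R = [[3.1623, 2.2136], [0.0000, 2.8460]]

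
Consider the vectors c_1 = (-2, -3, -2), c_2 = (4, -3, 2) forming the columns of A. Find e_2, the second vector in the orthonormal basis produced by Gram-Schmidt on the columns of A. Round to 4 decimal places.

e_2 = (0.6835, -0.6615, 0.3087)

c_1 = (-2, -3, -2); ‖c_1‖ = 4.1231, so e_1 = (-0.4851, -0.7276, -0.4851).
e_1·c_2 = (-0.4851)·4 + (-0.7276)·(-3) + (-0.4851)·2 = -0.7276.
u_2 = c_2 + 0.7276·e_1 = (3.6471, -3.5294, 1.6471).
‖u_2‖ = 5.3358, so e_2 = (0.6835, -0.6615, 0.3087).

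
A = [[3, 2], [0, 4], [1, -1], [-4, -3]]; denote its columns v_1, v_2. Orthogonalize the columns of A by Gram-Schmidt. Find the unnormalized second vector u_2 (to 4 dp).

u_2 = (0.0385, 4.0000, -1.6538, -0.3846)

v_1 = (3, 0, 1, -4); ‖v_1‖ = 5.0990, so e_1 = (0.5883, 0.0000, 0.1961, -0.7845).
e_1·v_2 = 0.5883·2 + 0.0000·4 + 0.1961·(-1) + (-0.7845)·(-3) = 3.3340.
u_2 = v_2 − 3.3340·e_1 = (0.0385, 4.0000, -1.6538, -0.3846).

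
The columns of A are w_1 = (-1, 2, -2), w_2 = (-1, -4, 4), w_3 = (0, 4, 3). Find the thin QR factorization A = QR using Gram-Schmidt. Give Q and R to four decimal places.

Q = [[-0.3333, -0.9428, 0.0000], [0.6667, -0.2357, 0.7071], [-0.6667, 0.2357, 0.7071]], R = [[3.0000, -5.0000, 0.6667], [0.0000, 2.8284, -0.2357], [0.0000, 0.0000, 4.9497]]

w_1 = (-1, 2, -2); ‖w_1‖ = 3.0000, so q_1 = (-0.3333, 0.6667, -0.6667).
q_1·w_2 = (-0.3333)·(-1) + 0.6667·(-4) + (-0.6667)·4 = -5.0000.
u_2 = w_2 + 5.0000·q_1 = (-2.6667, -0.6667, 0.6667).
‖u_2‖ = 2.8284, so q_2 = (-0.9428, -0.2357, 0.2357).
q_1·w_3 = (-0.3333)·0 + 0.6667·4 + (-0.6667)·3 = 0.6667; q_2·w_3 = (-0.9428)·0 + (-0.2357)·4 + 0.2357·3 = -0.2357.
u_3 = w_3 − 0.6667·q_1 + 0.2357·q_2 = (0.0000, 3.5000, 3.5000).
‖u_3‖ = 4.9497, so q_3 = (0.0000, 0.7071, 0.7071).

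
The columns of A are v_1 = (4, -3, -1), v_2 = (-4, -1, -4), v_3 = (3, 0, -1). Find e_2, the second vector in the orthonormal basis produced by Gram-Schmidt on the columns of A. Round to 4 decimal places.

e_1 = v_1/‖v_1‖ = (4, -3, -1)/5.0990 = (0.7845, -0.5883, -0.1961).
r_{12} = e_1·v_2 = -1.7650.
u_2 = v_2 + 1.7650·e_1 = (-2.6154, -2.0385, -4.3462).
‖u_2‖ = 5.4667, so e_2 = (-0.4784, -0.3729, -0.7950).

e_2 = (-0.4784, -0.3729, -0.7950)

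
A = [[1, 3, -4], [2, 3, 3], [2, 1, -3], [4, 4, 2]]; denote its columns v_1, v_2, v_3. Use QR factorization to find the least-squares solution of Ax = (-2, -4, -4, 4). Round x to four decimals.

x = (0.3910, -0.4962, 0.4060)

v_1 = (1, 2, 2, 4); ‖v_1‖ = 5.0000, so e_1 = (0.2000, 0.4000, 0.4000, 0.8000).
e_1·v_2 = 0.2000·3 + 0.4000·3 + 0.4000·1 + 0.8000·4 = 5.4000.
u_2 = v_2 − 5.4000·e_1 = (1.9200, 0.8400, -1.1600, -0.3200).
‖u_2‖ = 2.4166, so e_2 = (0.7945, 0.3476, -0.4800, -0.1324).
e_1·v_3 = 0.2000·(-4) + 0.4000·3 + 0.4000·(-3) + 0.8000·2 = 0.8000; e_2·v_3 = 0.7945·(-4) + 0.3476·3 + (-0.4800)·(-3) + (-0.1324)·2 = -0.9600.
u_3 = v_3 − 0.8000·e_1 + 0.9600·e_2 = (-3.3973, 3.0137, -3.7808, 1.2329).
‖u_3‖ = 6.0364, so e_3 = (-0.5628, 0.4993, -0.6263, 0.2042).
Qᵀb = (-0.4000, -1.5890, 2.4509).
Back-substitute: x_3 = 2.4509/6.0364 = 0.4060.
x_2 = (-1.5890 + 0.9600·0.4060)/2.4166 = -0.4962.
x_1 = (-0.4000 − 5.4000·(-0.4962) − 0.8000·0.4060)/5.0000 = 0.3910.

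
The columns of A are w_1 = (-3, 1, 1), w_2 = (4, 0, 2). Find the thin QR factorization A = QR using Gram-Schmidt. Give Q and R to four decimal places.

Q = [[-0.9045, 0.3853], [0.3015, 0.2752], [0.3015, 0.8808]], R = [[3.3166, -3.0151], [0.0000, 3.3029]]

w_1 = (-3, 1, 1); ‖w_1‖ = 3.3166, so q_1 = (-0.9045, 0.3015, 0.3015).
q_1·w_2 = (-0.9045)·4 + 0.3015·0 + 0.3015·2 = -3.0151.
u_2 = w_2 + 3.0151·q_1 = (1.2727, 0.9091, 2.9091).
‖u_2‖ = 3.3029, so q_2 = (0.3853, 0.2752, 0.8808).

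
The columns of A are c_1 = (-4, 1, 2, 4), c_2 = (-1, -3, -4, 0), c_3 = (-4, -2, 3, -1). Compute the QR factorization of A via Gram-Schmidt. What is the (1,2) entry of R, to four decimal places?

r_{12} = -1.1508

c_1 = (-4, 1, 2, 4); ‖c_1‖ = 6.0828, so q_1 = (-0.6576, 0.1644, 0.3288, 0.6576).
r_{12} = q_1·c_2 = -1.1508.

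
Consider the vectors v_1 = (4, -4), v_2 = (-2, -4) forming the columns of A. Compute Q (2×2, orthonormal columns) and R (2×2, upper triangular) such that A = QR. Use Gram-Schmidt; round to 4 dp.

Q = [[0.7071, -0.7071], [-0.7071, -0.7071]], R = [[5.6569, 1.4142], [0.0000, 4.2426]]

v_1 = (4, -4); ‖v_1‖ = 5.6569, so q_1 = (0.7071, -0.7071).
q_1·v_2 = 0.7071·(-2) + (-0.7071)·(-4) = 1.4142.
u_2 = v_2 − 1.4142·q_1 = (-3.0000, -3.0000).
‖u_2‖ = 4.2426, so q_2 = (-0.7071, -0.7071).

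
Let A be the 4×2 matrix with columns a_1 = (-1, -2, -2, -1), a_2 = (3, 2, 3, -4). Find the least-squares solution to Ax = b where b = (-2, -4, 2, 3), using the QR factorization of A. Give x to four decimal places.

q_1 = a_1/‖a_1‖ = (-1, -2, -2, -1)/3.1623 = (-0.3162, -0.6325, -0.6325, -0.3162).
r_{12} = q_1·a_2 = -2.8460.
u_2 = a_2 + 2.8460·q_1 = (2.1000, 0.2000, 1.2000, -4.9000).
‖u_2‖ = 5.4681, so q_2 = (0.3840, 0.0366, 0.2195, -0.8961).
Qᵀb = (0.9487, -3.1638).
Back-substitute: x_2 = -3.1638/5.4681 = -0.5786.
x_1 = (0.9487 + 2.8460·(-0.5786))/3.1623 = -0.2207.

x = (-0.2207, -0.5786)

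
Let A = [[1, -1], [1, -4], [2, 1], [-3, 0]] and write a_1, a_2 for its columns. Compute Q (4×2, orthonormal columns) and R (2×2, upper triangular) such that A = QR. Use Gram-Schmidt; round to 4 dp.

e_1 = a_1/‖a_1‖ = (1, 1, 2, -3)/3.8730 = (0.2582, 0.2582, 0.5164, -0.7746).
r_{12} = e_1·a_2 = -0.7746.
u_2 = a_2 + 0.7746·e_1 = (-0.8000, -3.8000, 1.4000, -0.6000).
‖u_2‖ = 4.1713, so e_2 = (-0.1918, -0.9110, 0.3356, -0.1438).

Q = [[0.2582, -0.1918], [0.2582, -0.9110], [0.5164, 0.3356], [-0.7746, -0.1438]], R = [[3.8730, -0.7746], [0.0000, 4.1713]]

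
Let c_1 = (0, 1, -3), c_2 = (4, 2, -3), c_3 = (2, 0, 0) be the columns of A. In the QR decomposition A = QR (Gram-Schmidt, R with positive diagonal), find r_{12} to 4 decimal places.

r_{12} = 3.4785

c_1 = (0, 1, -3); ‖c_1‖ = 3.1623, so q_1 = (0.0000, 0.3162, -0.9487).
r_{12} = q_1·c_2 = 3.4785.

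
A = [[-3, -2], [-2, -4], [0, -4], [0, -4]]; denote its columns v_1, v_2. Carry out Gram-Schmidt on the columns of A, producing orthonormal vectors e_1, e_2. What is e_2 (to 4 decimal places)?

v_1 = (-3, -2, 0, 0); ‖v_1‖ = 3.6056, so e_1 = (-0.8321, -0.5547, 0.0000, 0.0000).
e_1·v_2 = (-0.8321)·(-2) + (-0.5547)·(-4) + 0.0000·(-4) + 0.0000·(-4) = 3.8829.
u_2 = v_2 − 3.8829·e_1 = (1.2308, -1.8462, -4.0000, -4.0000).
‖u_2‖ = 6.0764, so e_2 = (0.2025, -0.3038, -0.6583, -0.6583).

e_2 = (0.2025, -0.3038, -0.6583, -0.6583)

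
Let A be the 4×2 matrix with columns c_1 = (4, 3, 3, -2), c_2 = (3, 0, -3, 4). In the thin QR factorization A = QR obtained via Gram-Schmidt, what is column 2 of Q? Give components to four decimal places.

e_2 = (0.6107, 0.0684, -0.4512, 0.6472)

c_1 = (4, 3, 3, -2); ‖c_1‖ = 6.1644, so e_1 = (0.6489, 0.4867, 0.4867, -0.3244).
e_1·c_2 = 0.6489·3 + 0.4867·0 + 0.4867·(-3) + (-0.3244)·4 = -0.8111.
u_2 = c_2 + 0.8111·e_1 = (3.5263, 0.3947, -2.6053, 3.7368).
‖u_2‖ = 5.7743, so e_2 = (0.6107, 0.0684, -0.4512, 0.6472).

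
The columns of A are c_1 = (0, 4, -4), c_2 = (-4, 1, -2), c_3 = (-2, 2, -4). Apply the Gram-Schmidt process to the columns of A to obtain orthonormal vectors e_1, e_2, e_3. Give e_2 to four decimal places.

e_2 = (-0.9847, -0.1231, -0.1231)

e_1 = c_1/‖c_1‖ = (0, 4, -4)/5.6569 = (0.0000, 0.7071, -0.7071).
r_{12} = e_1·c_2 = 2.1213.
u_2 = c_2 − 2.1213·e_1 = (-4.0000, -0.5000, -0.5000).
‖u_2‖ = 4.0620, so e_2 = (-0.9847, -0.1231, -0.1231).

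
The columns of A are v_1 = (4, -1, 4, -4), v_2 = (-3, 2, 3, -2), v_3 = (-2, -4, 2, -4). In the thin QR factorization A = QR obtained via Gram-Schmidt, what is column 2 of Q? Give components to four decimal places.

q_1 = v_1/‖v_1‖ = (4, -1, 4, -4)/7.0000 = (0.5714, -0.1429, 0.5714, -0.5714).
r_{12} = q_1·v_2 = 0.8571.
u_2 = v_2 − 0.8571·q_1 = (-3.4898, 2.1224, 2.5102, -1.5102).
‖u_2‖ = 5.0265, so q_2 = (-0.6943, 0.4223, 0.4994, -0.3005).

q_2 = (-0.6943, 0.4223, 0.4994, -0.3005)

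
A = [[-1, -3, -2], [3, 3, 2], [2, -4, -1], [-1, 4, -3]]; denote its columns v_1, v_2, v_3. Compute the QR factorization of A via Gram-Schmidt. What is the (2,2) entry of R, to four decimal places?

r_{22} = 7.0711

v_1 = (-1, 3, 2, -1); ‖v_1‖ = 3.8730, so q_1 = (-0.2582, 0.7746, 0.5164, -0.2582).
q_1·v_2 = (-0.2582)·(-3) + 0.7746·3 + 0.5164·(-4) + (-0.2582)·4 = 0.0000.
u_2 = v_2 − 0.0000·q_1 = (-3.0000, 3.0000, -4.0000, 4.0000).
r_{22} = ‖u_2‖ = 7.0711.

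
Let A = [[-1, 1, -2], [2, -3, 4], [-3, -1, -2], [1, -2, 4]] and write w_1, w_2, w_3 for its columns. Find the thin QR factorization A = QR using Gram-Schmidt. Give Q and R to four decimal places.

Q = [[-0.2582, 0.1690, -0.0690], [0.5164, -0.6198, -0.5521], [-0.7746, -0.6198, -0.0690], [0.2582, -0.4507, 0.8281]], R = [[3.8730, -1.5492, 5.1640], [0.0000, 3.5496, -3.3806], [0.0000, 0.0000, 1.3801]]

w_1 = (-1, 2, -3, 1); ‖w_1‖ = 3.8730, so e_1 = (-0.2582, 0.5164, -0.7746, 0.2582).
e_1·w_2 = (-0.2582)·1 + 0.5164·(-3) + (-0.7746)·(-1) + 0.2582·(-2) = -1.5492.
u_2 = w_2 + 1.5492·e_1 = (0.6000, -2.2000, -2.2000, -1.6000).
‖u_2‖ = 3.5496, so e_2 = (0.1690, -0.6198, -0.6198, -0.4507).
e_1·w_3 = (-0.2582)·(-2) + 0.5164·4 + (-0.7746)·(-2) + 0.2582·4 = 5.1640; e_2·w_3 = 0.1690·(-2) + (-0.6198)·4 + (-0.6198)·(-2) + (-0.4507)·4 = -3.3806.
u_3 = w_3 − 5.1640·e_1 + 3.3806·e_2 = (-0.0952, -0.7619, -0.0952, 1.1429).
‖u_3‖ = 1.3801, so e_3 = (-0.0690, -0.5521, -0.0690, 0.8281).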